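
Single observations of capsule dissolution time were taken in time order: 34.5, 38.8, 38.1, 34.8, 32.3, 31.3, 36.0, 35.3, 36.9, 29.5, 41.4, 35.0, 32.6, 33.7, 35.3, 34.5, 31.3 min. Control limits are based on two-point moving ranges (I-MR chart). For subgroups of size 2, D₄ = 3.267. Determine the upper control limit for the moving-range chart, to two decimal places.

10.94

Moving ranges: 4.3, 0.7, 3.3, 2.5, 1.0, 4.7, 0.7, 1.6, 7.4, 11.9, 6.4, 2.4, 1.1, 1.6, 0.8, 3.2; M̄R̄ = 53.6000 / 16 = 3.3500
UCL_MR = D₄·M̄R̄ = 3.267 × 3.3500 = 10.9444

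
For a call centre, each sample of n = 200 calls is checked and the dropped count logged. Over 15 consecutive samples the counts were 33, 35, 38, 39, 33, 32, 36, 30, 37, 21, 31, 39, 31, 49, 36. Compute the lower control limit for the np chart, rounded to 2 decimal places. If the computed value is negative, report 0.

18.61

p̄ = Σdᵢ / (k·n) = 520 / (15 × 200) = 0.17333
LCL = np̄ − 3·√(np̄(1−p̄)) = 34.6667 − 3 × 5.3533 = 18.6068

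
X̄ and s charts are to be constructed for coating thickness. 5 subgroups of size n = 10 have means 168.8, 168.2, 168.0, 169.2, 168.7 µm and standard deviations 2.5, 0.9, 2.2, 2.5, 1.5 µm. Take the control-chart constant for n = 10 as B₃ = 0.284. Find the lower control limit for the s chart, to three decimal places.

0.545

s̄ = (2.5 + 0.9 + 2.2 + 2.5 + 1.5) / 5 = 1.9200
LCL_s = B₃·s̄ = 0.284 × 1.9200 = 0.5453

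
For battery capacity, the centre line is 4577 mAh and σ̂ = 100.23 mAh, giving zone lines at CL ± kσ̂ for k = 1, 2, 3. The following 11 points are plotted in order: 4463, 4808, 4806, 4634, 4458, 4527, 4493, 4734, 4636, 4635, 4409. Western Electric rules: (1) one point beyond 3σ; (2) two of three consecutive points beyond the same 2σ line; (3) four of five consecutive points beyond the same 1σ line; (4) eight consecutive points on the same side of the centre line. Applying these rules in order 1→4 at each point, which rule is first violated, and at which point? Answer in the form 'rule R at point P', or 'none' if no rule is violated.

Zone of each point (C = within 1σ̂, B = 1σ̂–2σ̂, A = 2σ̂–3σ̂, * = beyond 3σ̂; sign = side of CL): 1:-B, 2:+A, 3:+A, 4:+C, 5:-B, 6:-C, 7:-C, 8:+B, 9:+C, 10:+C, 11:-B
Rule 2 (two of three consecutive points beyond the same 2σ limit) is satisfied at point 3.

rule 2 at point 3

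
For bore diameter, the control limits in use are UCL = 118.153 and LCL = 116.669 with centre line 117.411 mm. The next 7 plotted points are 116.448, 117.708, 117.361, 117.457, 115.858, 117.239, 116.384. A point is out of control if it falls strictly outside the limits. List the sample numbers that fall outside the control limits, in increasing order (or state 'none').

1, 5, 7

Compare each point to [116.669, 118.153]: sample 1 = 116.448 < LCL; sample 5 = 115.858 < LCL; sample 7 = 116.384 < LCL.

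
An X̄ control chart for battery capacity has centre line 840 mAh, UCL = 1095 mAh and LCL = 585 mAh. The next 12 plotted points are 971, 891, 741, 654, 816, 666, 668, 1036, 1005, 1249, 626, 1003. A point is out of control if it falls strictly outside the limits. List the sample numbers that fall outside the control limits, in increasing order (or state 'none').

10

Compare each point to [585, 1095]: sample 10 = 1249 > UCL.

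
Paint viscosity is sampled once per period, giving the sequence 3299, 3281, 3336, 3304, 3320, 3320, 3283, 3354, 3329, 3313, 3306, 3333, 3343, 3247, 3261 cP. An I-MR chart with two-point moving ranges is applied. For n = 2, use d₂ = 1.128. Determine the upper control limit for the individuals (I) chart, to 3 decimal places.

X̄ = (3299 + 3281 + 3336 + 3304 + 3320 + 3320 + 3283 + 3354 + 3329 + 3313 + 3306 + 3333 + 3343 + 3247 + 3261) / 15 = 3308.6000
Moving ranges: 18, 55, 32, 16, 0, 37, 71, 25, 16, 7, 27, 10, 96, 14; M̄R̄ = 424.0000 / 14 = 30.2857
UCL = X̄ + 3·M̄R̄/d₂ = 3308.6000 + 3 × 30.2857 / 1.128 = 3389.1471

3389.147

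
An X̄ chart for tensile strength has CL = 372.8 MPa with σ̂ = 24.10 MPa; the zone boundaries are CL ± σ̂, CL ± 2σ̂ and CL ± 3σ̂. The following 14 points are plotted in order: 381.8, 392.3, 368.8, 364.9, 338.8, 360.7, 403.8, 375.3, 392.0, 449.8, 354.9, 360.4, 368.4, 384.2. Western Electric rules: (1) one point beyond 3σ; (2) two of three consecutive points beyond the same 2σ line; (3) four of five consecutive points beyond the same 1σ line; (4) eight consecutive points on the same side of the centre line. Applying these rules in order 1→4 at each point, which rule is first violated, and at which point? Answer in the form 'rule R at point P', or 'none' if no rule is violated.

rule 1 at point 10

Zone of each point (C = within 1σ̂, B = 1σ̂–2σ̂, A = 2σ̂–3σ̂, * = beyond 3σ̂; sign = side of CL): 1:+C, 2:+C, 3:-C, 4:-C, 5:-B, 6:-C, 7:+B, 8:+C, 9:+C, 10:+*, 11:-C, 12:-C, 13:-C, 14:+C
Rule 1 (one point beyond the 3σ limits) is satisfied at point 10.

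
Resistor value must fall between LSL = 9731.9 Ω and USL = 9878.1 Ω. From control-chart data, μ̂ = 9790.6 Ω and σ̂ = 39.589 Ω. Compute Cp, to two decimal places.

Cp = (USL − LSL) / (6σ̂) = (9878.1 − 9731.9) / (6 × 39.589) = 146.2000 / 237.5340 = 0.6155

0.62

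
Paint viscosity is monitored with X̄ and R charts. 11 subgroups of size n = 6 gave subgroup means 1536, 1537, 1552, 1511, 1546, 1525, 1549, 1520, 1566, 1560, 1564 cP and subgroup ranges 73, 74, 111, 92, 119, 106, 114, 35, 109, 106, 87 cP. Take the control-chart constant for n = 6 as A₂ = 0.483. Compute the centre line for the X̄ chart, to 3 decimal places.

1542.364

X̄̄ = (1536 + 1537 + 1552 + 1511 + 1546 + 1525 + 1549 + 1520 + 1566 + 1560 + 1564) / 11 = 16966.0000 / 11 = 1542.3636
CL = X̄̄ = 1542.3636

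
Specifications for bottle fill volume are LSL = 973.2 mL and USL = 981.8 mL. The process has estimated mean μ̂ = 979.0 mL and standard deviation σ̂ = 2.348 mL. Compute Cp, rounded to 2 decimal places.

0.61

Cp = (USL − LSL) / (6σ̂) = (981.8 − 973.2) / (6 × 2.348) = 8.6000 / 14.0880 = 0.6104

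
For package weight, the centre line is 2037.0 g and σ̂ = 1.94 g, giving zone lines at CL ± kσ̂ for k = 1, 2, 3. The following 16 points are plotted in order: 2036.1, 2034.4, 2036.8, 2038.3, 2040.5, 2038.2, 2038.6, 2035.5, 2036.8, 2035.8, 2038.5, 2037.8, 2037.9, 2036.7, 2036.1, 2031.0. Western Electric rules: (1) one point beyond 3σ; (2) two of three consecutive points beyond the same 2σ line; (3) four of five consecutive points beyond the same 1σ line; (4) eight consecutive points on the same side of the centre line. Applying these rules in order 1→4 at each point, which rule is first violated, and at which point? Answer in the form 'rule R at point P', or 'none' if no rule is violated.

rule 1 at point 16

Zone of each point (C = within 1σ̂, B = 1σ̂–2σ̂, A = 2σ̂–3σ̂, * = beyond 3σ̂; sign = side of CL): 1:-C, 2:-B, 3:-C, 4:+C, 5:+B, 6:+C, 7:+C, 8:-C, 9:-C, 10:-C, 11:+C, 12:+C, 13:+C, 14:-C, 15:-C, 16:-*
Rule 1 (one point beyond the 3σ limits) is satisfied at point 16.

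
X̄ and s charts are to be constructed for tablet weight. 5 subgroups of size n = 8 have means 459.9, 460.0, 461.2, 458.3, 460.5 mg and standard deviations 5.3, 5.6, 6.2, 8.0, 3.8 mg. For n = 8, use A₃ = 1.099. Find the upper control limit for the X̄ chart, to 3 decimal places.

X̄̄ = (459.9 + 460.0 + 461.2 + 458.3 + 460.5) / 5 = 459.9800
s̄ = (5.3 + 5.6 + 6.2 + 8.0 + 3.8) / 5 = 5.7800
UCL = X̄̄ + A₃·s̄ = 459.9800 + 1.099 × 5.7800 = 466.3322

466.332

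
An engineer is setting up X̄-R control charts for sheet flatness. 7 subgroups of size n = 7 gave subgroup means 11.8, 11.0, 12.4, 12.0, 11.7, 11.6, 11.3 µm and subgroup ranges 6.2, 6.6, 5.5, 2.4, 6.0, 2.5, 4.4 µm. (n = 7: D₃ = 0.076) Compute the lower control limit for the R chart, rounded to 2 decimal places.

0.36

R̄ = (6.2 + 6.6 + 5.5 + 2.4 + 6.0 + 2.5 + 4.4) / 7 = 33.6000 / 7 = 4.8000
LCL_R = D₃·R̄ = 0.076 × 4.8000 = 0.3648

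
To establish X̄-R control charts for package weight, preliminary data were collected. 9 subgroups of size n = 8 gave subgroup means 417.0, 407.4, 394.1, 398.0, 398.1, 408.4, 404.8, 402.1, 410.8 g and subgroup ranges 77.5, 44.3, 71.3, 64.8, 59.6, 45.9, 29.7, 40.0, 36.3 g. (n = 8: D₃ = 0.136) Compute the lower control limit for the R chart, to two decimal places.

7.09

R̄ = (77.5 + 44.3 + 71.3 + 64.8 + 59.6 + 45.9 + 29.7 + 40.0 + 36.3) / 9 = 469.4000 / 9 = 52.1556
LCL_R = D₃·R̄ = 0.136 × 52.1556 = 7.0932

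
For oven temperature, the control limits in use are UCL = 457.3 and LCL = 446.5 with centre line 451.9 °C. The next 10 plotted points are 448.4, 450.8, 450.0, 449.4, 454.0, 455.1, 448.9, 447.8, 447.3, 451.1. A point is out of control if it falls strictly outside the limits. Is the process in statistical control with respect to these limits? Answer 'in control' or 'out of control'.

All 10 points lie within [446.5, 457.3].

in control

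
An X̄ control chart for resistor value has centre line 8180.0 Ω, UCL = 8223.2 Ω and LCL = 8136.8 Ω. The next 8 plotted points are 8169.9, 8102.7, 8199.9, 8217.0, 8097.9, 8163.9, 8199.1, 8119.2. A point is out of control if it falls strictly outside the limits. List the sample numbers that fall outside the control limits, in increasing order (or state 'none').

2, 5, 8

Compare each point to [8136.8, 8223.2]: sample 2 = 8102.7 < LCL; sample 5 = 8097.9 < LCL; sample 8 = 8119.2 < LCL.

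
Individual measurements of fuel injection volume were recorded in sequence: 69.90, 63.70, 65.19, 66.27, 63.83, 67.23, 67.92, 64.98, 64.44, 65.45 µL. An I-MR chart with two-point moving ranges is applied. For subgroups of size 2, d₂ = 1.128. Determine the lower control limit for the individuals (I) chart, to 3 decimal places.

X̄ = (69.90 + 63.70 + 65.19 + 66.27 + 63.83 + 67.23 + 67.92 + 64.98 + 64.44 + 65.45) / 10 = 65.8910
Moving ranges: 6.20, 1.49, 1.08, 2.44, 3.40, 0.69, 2.94, 0.54, 1.01; M̄R̄ = 19.7900 / 9 = 2.1989
LCL = X̄ − 3·M̄R̄/d₂ = 65.8910 − 3 × 2.1989 / 1.128 = 60.0429

60.043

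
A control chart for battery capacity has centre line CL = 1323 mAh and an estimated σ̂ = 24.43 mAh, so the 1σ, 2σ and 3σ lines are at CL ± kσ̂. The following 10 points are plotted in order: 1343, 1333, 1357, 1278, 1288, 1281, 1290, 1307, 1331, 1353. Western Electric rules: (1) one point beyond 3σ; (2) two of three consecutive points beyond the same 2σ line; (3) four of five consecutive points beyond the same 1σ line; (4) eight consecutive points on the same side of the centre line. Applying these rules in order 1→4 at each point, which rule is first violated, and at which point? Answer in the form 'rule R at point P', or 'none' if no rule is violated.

Zone of each point (C = within 1σ̂, B = 1σ̂–2σ̂, A = 2σ̂–3σ̂, * = beyond 3σ̂; sign = side of CL): 1:+C, 2:+C, 3:+B, 4:-B, 5:-B, 6:-B, 7:-B, 8:-C, 9:+C, 10:+B
Rule 3 (four of five consecutive points beyond the same 1σ limit) is satisfied at point 7.

rule 3 at point 7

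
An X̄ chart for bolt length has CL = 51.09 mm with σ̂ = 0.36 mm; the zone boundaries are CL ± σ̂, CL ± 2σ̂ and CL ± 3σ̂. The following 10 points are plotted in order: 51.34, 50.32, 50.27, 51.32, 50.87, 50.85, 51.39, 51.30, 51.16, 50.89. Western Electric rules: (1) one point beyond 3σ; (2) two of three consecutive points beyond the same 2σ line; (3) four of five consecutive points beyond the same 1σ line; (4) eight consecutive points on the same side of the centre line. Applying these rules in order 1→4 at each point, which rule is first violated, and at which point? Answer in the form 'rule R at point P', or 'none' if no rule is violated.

rule 2 at point 3

Zone of each point (C = within 1σ̂, B = 1σ̂–2σ̂, A = 2σ̂–3σ̂, * = beyond 3σ̂; sign = side of CL): 1:+C, 2:-A, 3:-A, 4:+C, 5:-C, 6:-C, 7:+C, 8:+C, 9:+C, 10:-C
Rule 2 (two of three consecutive points beyond the same 2σ limit) is satisfied at point 3.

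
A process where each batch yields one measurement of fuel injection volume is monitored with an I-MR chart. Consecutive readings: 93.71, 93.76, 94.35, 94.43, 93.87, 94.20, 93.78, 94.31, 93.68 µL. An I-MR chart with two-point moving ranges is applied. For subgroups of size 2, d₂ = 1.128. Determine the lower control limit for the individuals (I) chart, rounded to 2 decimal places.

92.95

X̄ = (93.71 + 93.76 + 94.35 + 94.43 + 93.87 + 94.20 + 93.78 + 94.31 + 93.68) / 9 = 94.0100
Moving ranges: 0.05, 0.59, 0.08, 0.56, 0.33, 0.42, 0.53, 0.63; M̄R̄ = 3.1900 / 8 = 0.3987
LCL = X̄ − 3·M̄R̄/d₂ = 94.0100 − 3 × 0.3987 / 1.128 = 92.9495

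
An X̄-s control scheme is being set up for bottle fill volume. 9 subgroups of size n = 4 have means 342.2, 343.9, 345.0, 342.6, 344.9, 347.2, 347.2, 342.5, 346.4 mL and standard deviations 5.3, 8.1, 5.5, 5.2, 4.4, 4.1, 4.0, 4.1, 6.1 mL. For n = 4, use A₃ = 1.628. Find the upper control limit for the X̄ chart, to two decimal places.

X̄̄ = (342.2 + 343.9 + 345.0 + 342.6 + 344.9 + 347.2 + 347.2 + 342.5 + 346.4) / 9 = 344.6556
s̄ = (5.3 + 8.1 + 5.5 + 5.2 + 4.4 + 4.1 + 4.0 + 4.1 + 6.1) / 9 = 5.2000
UCL = X̄̄ + A₃·s̄ = 344.6556 + 1.628 × 5.2000 = 353.1212

353.12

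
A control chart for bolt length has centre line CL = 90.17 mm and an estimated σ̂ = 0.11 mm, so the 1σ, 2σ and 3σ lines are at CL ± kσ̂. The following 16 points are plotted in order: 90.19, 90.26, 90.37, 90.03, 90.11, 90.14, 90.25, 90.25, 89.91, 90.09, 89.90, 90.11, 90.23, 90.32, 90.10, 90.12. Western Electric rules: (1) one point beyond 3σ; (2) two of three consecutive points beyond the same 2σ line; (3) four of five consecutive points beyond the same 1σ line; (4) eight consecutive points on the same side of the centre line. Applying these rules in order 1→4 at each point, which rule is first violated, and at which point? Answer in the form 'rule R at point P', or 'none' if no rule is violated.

Zone of each point (C = within 1σ̂, B = 1σ̂–2σ̂, A = 2σ̂–3σ̂, * = beyond 3σ̂; sign = side of CL): 1:+C, 2:+C, 3:+B, 4:-B, 5:-C, 6:-C, 7:+C, 8:+C, 9:-A, 10:-C, 11:-A, 12:-C, 13:+C, 14:+B, 15:-C, 16:-C
Rule 2 (two of three consecutive points beyond the same 2σ limit) is satisfied at point 11.

rule 2 at point 11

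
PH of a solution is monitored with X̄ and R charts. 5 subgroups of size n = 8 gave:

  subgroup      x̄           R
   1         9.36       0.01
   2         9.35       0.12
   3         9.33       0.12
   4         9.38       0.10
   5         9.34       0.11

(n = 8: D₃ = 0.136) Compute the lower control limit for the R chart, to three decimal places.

0.013

R̄ = (0.01 + 0.12 + 0.12 + 0.10 + 0.11) / 5 = 0.4600 / 5 = 0.0920
LCL_R = D₃·R̄ = 0.136 × 0.0920 = 0.0125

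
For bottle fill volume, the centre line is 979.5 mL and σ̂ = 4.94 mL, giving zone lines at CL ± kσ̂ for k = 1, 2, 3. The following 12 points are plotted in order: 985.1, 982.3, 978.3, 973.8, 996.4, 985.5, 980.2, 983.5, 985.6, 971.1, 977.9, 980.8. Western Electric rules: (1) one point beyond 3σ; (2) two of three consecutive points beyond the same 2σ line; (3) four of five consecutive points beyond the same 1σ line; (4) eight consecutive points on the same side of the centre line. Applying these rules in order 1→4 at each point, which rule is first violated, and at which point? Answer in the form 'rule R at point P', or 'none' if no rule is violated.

rule 1 at point 5

Zone of each point (C = within 1σ̂, B = 1σ̂–2σ̂, A = 2σ̂–3σ̂, * = beyond 3σ̂; sign = side of CL): 1:+B, 2:+C, 3:-C, 4:-B, 5:+*, 6:+B, 7:+C, 8:+C, 9:+B, 10:-B, 11:-C, 12:+C
Rule 1 (one point beyond the 3σ limits) is satisfied at point 5.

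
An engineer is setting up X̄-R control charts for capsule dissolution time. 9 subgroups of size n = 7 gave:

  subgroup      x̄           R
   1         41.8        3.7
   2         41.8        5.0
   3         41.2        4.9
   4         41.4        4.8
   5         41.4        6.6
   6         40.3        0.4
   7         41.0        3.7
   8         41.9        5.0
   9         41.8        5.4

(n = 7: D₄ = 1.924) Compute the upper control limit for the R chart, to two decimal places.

8.44

R̄ = (3.7 + 5.0 + 4.9 + 4.8 + 6.6 + 0.4 + 3.7 + 5.0 + 5.4) / 9 = 39.5000 / 9 = 4.3889
UCL_R = D₄·R̄ = 1.924 × 4.3889 = 8.4442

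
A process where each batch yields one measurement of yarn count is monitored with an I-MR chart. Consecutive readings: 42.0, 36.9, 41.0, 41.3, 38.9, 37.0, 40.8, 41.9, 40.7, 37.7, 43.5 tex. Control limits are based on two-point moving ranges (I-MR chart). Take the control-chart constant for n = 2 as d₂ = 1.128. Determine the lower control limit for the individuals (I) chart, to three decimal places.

32.522

X̄ = (42.0 + 36.9 + 41.0 + 41.3 + 38.9 + 37.0 + 40.8 + 41.9 + 40.7 + 37.7 + 43.5) / 11 = 40.1545
Moving ranges: 5.1, 4.1, 0.3, 2.4, 1.9, 3.8, 1.1, 1.2, 3.0, 5.8; M̄R̄ = 28.7000 / 10 = 2.8700
LCL = X̄ − 3·M̄R̄/d₂ = 40.1545 − 3 × 2.8700 / 1.128 = 32.5216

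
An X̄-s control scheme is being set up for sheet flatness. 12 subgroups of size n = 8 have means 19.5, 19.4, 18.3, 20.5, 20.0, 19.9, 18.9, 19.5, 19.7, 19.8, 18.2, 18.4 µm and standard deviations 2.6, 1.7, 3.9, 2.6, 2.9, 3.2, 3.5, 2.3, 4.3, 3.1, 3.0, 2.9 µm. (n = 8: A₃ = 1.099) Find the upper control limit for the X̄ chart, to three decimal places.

22.639

X̄̄ = (19.5 + 19.4 + 18.3 + 20.5 + 20.0 + 19.9 + 18.9 + 19.5 + 19.7 + 19.8 + 18.2 + 18.4) / 12 = 19.3417
s̄ = (2.6 + 1.7 + 3.9 + 2.6 + 2.9 + 3.2 + 3.5 + 2.3 + 4.3 + 3.1 + 3.0 + 2.9) / 12 = 3.0000
UCL = X̄̄ + A₃·s̄ = 19.3417 + 1.099 × 3.0000 = 22.6387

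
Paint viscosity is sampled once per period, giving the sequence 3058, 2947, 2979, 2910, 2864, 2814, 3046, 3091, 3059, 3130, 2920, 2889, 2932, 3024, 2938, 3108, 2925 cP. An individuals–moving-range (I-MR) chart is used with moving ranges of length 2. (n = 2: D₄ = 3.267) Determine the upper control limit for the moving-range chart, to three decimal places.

306.894

Moving ranges: 111, 32, 69, 46, 50, 232, 45, 32, 71, 210, 31, 43, 92, 86, 170, 183; M̄R̄ = 1503.0000 / 16 = 93.9375
UCL_MR = D₄·M̄R̄ = 3.267 × 93.9375 = 306.8938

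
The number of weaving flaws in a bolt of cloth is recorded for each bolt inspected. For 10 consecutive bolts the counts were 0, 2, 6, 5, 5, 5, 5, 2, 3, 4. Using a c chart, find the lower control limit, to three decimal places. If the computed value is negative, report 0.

c̄ = (0 + 2 + 6 + 5 + 5 + 5 + 5 + 2 + 3 + 4) / 10 = 37 / 10 = 3.7000
LCL = c̄ − 3√c̄ = 3.7000 − 3 × 1.9235 = -2.0706 → 0 (cannot be negative)

0.000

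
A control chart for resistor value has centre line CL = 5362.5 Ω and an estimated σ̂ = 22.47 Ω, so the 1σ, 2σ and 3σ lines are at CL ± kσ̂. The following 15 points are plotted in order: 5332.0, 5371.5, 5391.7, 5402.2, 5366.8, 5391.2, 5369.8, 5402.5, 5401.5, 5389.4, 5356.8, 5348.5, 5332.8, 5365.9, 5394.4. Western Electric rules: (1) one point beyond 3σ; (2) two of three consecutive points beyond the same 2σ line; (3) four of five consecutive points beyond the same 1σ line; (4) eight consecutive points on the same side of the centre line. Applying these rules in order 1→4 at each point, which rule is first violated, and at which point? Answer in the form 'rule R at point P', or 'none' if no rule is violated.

Zone of each point (C = within 1σ̂, B = 1σ̂–2σ̂, A = 2σ̂–3σ̂, * = beyond 3σ̂; sign = side of CL): 1:-B, 2:+C, 3:+B, 4:+B, 5:+C, 6:+B, 7:+C, 8:+B, 9:+B, 10:+B, 11:-C, 12:-C, 13:-B, 14:+C, 15:+B
Rule 4 (eight consecutive points on the same side of the centre line) is satisfied at point 9.

rule 4 at point 9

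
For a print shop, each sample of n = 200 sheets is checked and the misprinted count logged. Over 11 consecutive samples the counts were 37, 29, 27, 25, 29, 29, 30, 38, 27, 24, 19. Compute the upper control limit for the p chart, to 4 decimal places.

0.2169

p̄ = Σdᵢ / (k·n) = 314 / (11 × 200) = 0.14273
UCL = p̄ + 3·√(p̄(1−p̄)/n) = 0.14273 + 3 × √(0.14273×0.85727/200) = 0.14273 + 3 × 0.02473 = 0.21693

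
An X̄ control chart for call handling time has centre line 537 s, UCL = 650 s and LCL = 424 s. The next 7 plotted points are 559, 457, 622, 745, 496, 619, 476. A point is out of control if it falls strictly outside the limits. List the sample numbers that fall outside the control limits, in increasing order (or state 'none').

4

Compare each point to [424, 650]: sample 4 = 745 > UCL.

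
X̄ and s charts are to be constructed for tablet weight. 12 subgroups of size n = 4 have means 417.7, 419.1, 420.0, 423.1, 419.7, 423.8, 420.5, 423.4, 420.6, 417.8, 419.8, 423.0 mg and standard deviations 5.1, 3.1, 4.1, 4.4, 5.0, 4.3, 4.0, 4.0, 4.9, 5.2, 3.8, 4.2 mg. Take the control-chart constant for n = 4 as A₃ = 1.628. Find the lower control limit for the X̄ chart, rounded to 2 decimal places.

X̄̄ = (417.7 + 419.1 + 420.0 + 423.1 + 419.7 + 423.8 + 420.5 + 423.4 + 420.6 + 417.8 + 419.8 + 423.0) / 12 = 420.7083
s̄ = (5.1 + 3.1 + 4.1 + 4.4 + 5.0 + 4.3 + 4.0 + 4.0 + 4.9 + 5.2 + 3.8 + 4.2) / 12 = 4.3417
LCL = X̄̄ − A₃·s̄ = 420.7083 − 1.628 × 4.3417 = 413.6401

413.64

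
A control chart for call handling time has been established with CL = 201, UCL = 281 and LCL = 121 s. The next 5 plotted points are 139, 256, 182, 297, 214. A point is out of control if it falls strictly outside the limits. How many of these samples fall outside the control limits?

1

Compare each point to [121, 281]: sample 4 = 297 > UCL.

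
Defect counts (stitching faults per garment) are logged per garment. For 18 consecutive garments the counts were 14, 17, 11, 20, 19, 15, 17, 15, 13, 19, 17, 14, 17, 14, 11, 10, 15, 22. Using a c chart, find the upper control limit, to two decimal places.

c̄ = (14 + 17 + 11 + 20 + 19 + 15 + 17 + 15 + 13 + 19 + 17 + 14 + 17 + 14 + 11 + 10 + 15 + 22) / 18 = 280 / 18 = 15.5556
UCL = c̄ + 3√c̄ = 15.5556 + 3 × √15.5556 = 15.5556 + 3 × 3.9441 = 27.3877

27.39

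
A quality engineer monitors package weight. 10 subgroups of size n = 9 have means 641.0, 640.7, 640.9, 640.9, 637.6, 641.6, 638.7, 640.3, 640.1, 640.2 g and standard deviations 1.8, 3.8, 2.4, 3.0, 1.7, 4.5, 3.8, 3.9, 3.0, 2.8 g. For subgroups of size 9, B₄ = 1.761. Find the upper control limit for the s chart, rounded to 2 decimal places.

s̄ = (1.8 + 3.8 + 2.4 + 3.0 + 1.7 + 4.5 + 3.8 + 3.9 + 3.0 + 2.8) / 10 = 3.0700
UCL_s = B₄·s̄ = 1.761 × 3.0700 = 5.4063

5.41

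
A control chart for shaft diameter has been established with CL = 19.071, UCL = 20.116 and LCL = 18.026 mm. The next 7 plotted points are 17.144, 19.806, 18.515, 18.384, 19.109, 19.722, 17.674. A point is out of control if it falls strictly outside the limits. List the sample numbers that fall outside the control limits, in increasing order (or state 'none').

1, 7

Compare each point to [18.026, 20.116]: sample 1 = 17.144 < LCL; sample 7 = 17.674 < LCL.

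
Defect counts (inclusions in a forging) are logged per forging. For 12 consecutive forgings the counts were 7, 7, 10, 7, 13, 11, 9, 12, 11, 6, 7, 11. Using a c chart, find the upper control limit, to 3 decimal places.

18.374

c̄ = (7 + 7 + 10 + 7 + 13 + 11 + 9 + 12 + 11 + 6 + 7 + 11) / 12 = 111 / 12 = 9.2500
UCL = c̄ + 3√c̄ = 9.2500 + 3 × √9.2500 = 9.2500 + 3 × 3.0414 = 18.3741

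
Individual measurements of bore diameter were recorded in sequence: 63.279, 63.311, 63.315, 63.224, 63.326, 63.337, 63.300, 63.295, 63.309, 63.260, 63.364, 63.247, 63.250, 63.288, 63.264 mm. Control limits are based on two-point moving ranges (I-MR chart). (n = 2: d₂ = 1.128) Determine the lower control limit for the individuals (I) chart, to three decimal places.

63.171

X̄ = (63.279 + 63.311 + 63.315 + 63.224 + 63.326 + 63.337 + 63.300 + 63.295 + 63.309 + 63.260 + 63.364 + 63.247 + 63.250 + 63.288 + 63.264) / 15 = 63.2913
Moving ranges: 0.032, 0.004, 0.091, 0.102, 0.011, 0.037, 0.005, 0.014, 0.049, 0.104, 0.117, 0.003, 0.038, 0.024; M̄R̄ = 0.6310 / 14 = 0.0451
LCL = X̄ − 3·M̄R̄/d₂ = 63.2913 − 3 × 0.0451 / 1.128 = 63.1714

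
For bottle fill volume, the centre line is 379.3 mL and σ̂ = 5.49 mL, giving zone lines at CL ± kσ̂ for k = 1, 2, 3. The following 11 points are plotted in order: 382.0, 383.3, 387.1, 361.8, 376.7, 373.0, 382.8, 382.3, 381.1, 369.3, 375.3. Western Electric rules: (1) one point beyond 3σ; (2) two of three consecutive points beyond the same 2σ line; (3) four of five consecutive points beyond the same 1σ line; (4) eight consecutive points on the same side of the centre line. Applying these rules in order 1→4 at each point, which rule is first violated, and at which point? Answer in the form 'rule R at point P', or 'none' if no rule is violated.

rule 1 at point 4

Zone of each point (C = within 1σ̂, B = 1σ̂–2σ̂, A = 2σ̂–3σ̂, * = beyond 3σ̂; sign = side of CL): 1:+C, 2:+C, 3:+B, 4:-*, 5:-C, 6:-B, 7:+C, 8:+C, 9:+C, 10:-B, 11:-C
Rule 1 (one point beyond the 3σ limits) is satisfied at point 4.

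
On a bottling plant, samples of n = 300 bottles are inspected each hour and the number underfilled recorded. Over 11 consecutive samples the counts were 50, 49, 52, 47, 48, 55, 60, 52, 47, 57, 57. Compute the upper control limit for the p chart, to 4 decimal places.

0.2396

p̄ = Σdᵢ / (k·n) = 574 / (11 × 300) = 0.17394
UCL = p̄ + 3·√(p̄(1−p̄)/n) = 0.17394 + 3 × √(0.17394×0.82606/300) = 0.17394 + 3 × 0.02188 = 0.23959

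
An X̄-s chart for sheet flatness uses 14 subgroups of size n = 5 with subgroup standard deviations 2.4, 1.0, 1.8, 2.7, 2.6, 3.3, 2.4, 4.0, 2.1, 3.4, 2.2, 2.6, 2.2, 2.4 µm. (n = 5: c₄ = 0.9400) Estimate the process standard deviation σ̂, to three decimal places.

s̄ = (2.4 + 1.0 + 1.8 + 2.7 + 2.6 + 3.3 + 2.4 + 4.0 + 2.1 + 3.4 + 2.2 + 2.6 + 2.2 + 2.4) / 14 = 2.5071
σ̂ = s̄ / c₄ = 2.5071 / 0.9400 = 2.6672

2.667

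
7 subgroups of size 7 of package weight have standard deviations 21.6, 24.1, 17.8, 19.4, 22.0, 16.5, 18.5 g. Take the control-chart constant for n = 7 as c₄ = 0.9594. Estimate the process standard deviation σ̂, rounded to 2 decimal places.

20.83

s̄ = (21.6 + 24.1 + 17.8 + 19.4 + 22.0 + 16.5 + 18.5) / 7 = 19.9857
σ̂ = s̄ / c₄ = 19.9857 / 0.9594 = 20.8315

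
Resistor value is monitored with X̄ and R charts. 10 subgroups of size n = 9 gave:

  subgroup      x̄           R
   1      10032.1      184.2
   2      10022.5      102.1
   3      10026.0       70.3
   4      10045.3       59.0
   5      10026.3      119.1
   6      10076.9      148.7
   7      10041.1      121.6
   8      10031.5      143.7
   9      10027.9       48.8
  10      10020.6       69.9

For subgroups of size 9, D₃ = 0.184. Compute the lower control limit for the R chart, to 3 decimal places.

R̄ = (184.2 + 102.1 + 70.3 + 59.0 + 119.1 + 148.7 + 121.6 + 143.7 + 48.8 + 69.9) / 10 = 1067.4000 / 10 = 106.7400
LCL_R = D₃·R̄ = 0.184 × 106.7400 = 19.6402

19.640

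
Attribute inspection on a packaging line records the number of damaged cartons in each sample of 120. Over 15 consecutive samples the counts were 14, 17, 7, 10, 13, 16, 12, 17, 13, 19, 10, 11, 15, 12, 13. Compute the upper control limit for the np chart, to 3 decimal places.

p̄ = Σdᵢ / (k·n) = 199 / (15 × 120) = 0.11056
UCL = np̄ + 3·√(np̄(1−p̄)) = 13.2667 + 3 × √(13.2667×0.88944) = 13.2667 + 3 × 3.4351 = 23.5720

23.572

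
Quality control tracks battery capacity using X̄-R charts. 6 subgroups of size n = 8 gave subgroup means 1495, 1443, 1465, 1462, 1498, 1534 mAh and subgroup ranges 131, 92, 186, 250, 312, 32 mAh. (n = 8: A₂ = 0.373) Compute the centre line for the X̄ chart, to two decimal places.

1482.83

X̄̄ = (1495 + 1443 + 1465 + 1462 + 1498 + 1534) / 6 = 8897.0000 / 6 = 1482.8333
CL = X̄̄ = 1482.8333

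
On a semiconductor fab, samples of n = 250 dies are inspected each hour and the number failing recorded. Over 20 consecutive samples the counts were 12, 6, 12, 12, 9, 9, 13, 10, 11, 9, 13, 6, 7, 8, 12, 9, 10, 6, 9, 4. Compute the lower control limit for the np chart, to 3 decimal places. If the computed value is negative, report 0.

0.350

p̄ = Σdᵢ / (k·n) = 187 / (20 × 250) = 0.03740
LCL = np̄ − 3·√(np̄(1−p̄)) = 9.3500 − 3 × 3.0001 = 0.3498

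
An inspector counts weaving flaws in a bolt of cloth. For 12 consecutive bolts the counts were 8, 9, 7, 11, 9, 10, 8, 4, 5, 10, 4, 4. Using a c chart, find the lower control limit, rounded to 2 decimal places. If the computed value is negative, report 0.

c̄ = (8 + 9 + 7 + 11 + 9 + 10 + 8 + 4 + 5 + 10 + 4 + 4) / 12 = 89 / 12 = 7.4167
LCL = c̄ − 3√c̄ = 7.4167 − 3 × 2.7234 = -0.7534 → 0 (cannot be negative)

0.00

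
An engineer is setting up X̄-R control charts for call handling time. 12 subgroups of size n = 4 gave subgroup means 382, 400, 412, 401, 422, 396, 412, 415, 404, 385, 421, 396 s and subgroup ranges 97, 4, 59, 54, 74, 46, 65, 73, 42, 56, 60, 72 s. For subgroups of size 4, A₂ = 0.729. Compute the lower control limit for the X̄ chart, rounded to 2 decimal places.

361.19

X̄̄ = (382 + 400 + 412 + 401 + 422 + 396 + 412 + 415 + 404 + 385 + 421 + 396) / 12 = 4846.0000 / 12 = 403.8333
R̄ = (97 + 4 + 59 + 54 + 74 + 46 + 65 + 73 + 42 + 56 + 60 + 72) / 12 = 702.0000 / 12 = 58.5000
LCL = X̄̄ − A₂·R̄ = 403.8333 − 0.729 × 58.5000 = 361.1868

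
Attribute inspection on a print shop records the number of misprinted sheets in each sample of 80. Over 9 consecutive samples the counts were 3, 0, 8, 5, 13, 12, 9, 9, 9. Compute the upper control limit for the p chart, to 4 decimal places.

0.1925

p̄ = Σdᵢ / (k·n) = 68 / (9 × 80) = 0.09444
UCL = p̄ + 3·√(p̄(1−p̄)/n) = 0.09444 + 3 × √(0.09444×0.90556/80) = 0.09444 + 3 × 0.03270 = 0.19253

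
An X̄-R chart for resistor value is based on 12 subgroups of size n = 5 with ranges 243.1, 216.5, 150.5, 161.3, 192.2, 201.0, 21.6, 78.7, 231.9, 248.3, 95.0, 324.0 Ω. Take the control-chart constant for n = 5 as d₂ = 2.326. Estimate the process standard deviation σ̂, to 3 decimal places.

77.533

R̄ = (243.1 + 216.5 + 150.5 + 161.3 + 192.2 + 201.0 + 21.6 + 78.7 + 231.9 + 248.3 + 95.0 + 324.0) / 12 = 180.3417
σ̂ = R̄ / d₂ = 180.3417 / 2.326 = 77.5330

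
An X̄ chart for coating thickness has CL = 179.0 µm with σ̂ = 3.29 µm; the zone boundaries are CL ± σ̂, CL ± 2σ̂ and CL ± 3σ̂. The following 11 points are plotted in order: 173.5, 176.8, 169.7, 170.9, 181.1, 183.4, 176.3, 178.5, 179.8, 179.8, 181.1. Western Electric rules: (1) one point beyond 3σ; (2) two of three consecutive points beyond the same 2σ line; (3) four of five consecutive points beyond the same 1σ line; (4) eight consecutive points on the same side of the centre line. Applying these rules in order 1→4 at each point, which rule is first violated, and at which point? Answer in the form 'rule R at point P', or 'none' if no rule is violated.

rule 2 at point 4

Zone of each point (C = within 1σ̂, B = 1σ̂–2σ̂, A = 2σ̂–3σ̂, * = beyond 3σ̂; sign = side of CL): 1:-B, 2:-C, 3:-A, 4:-A, 5:+C, 6:+B, 7:-C, 8:-C, 9:+C, 10:+C, 11:+C
Rule 2 (two of three consecutive points beyond the same 2σ limit) is satisfied at point 4.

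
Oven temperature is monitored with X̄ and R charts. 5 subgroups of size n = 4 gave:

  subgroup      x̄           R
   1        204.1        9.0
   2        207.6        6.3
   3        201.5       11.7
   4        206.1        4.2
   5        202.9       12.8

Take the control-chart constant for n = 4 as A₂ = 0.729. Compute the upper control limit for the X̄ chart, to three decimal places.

X̄̄ = (204.1 + 207.6 + 201.5 + 206.1 + 202.9) / 5 = 1022.2000 / 5 = 204.4400
R̄ = (9.0 + 6.3 + 11.7 + 4.2 + 12.8) / 5 = 44.0000 / 5 = 8.8000
UCL = X̄̄ + A₂·R̄ = 204.4400 + 0.729 × 8.8000 = 210.8552

210.855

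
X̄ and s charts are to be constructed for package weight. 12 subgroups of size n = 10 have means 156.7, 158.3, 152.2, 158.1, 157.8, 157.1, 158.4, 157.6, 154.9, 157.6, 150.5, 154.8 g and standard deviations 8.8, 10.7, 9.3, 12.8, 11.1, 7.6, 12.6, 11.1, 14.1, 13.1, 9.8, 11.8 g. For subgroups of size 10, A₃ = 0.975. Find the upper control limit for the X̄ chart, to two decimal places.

X̄̄ = (156.7 + 158.3 + 152.2 + 158.1 + 157.8 + 157.1 + 158.4 + 157.6 + 154.9 + 157.6 + 150.5 + 154.8) / 12 = 156.1667
s̄ = (8.8 + 10.7 + 9.3 + 12.8 + 11.1 + 7.6 + 12.6 + 11.1 + 14.1 + 13.1 + 9.8 + 11.8) / 12 = 11.0667
UCL = X̄̄ + A₃·s̄ = 156.1667 + 0.975 × 11.0667 = 166.9567

166.96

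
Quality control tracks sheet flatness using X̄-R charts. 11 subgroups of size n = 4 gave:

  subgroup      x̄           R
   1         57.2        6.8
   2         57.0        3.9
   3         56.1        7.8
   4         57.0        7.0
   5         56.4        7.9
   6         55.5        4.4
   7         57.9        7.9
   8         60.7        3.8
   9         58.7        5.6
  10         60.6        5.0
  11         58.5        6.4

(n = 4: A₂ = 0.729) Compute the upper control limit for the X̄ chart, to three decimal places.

X̄̄ = (57.2 + 57.0 + 56.1 + 57.0 + 56.4 + 55.5 + 57.9 + 60.7 + 58.7 + 60.6 + 58.5) / 11 = 635.6000 / 11 = 57.7818
R̄ = (6.8 + 3.9 + 7.8 + 7.0 + 7.9 + 4.4 + 7.9 + 3.8 + 5.6 + 5.0 + 6.4) / 11 = 66.5000 / 11 = 6.0455
UCL = X̄̄ + A₂·R̄ = 57.7818 + 0.729 × 6.0455 = 62.1890

62.189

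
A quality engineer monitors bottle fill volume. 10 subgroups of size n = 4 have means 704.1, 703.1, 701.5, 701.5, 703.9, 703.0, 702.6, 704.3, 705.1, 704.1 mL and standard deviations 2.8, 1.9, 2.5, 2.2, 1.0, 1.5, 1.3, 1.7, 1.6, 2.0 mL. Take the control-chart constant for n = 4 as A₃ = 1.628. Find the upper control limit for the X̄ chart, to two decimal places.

706.33

X̄̄ = (704.1 + 703.1 + 701.5 + 701.5 + 703.9 + 703.0 + 702.6 + 704.3 + 705.1 + 704.1) / 10 = 703.3200
s̄ = (2.8 + 1.9 + 2.5 + 2.2 + 1.0 + 1.5 + 1.3 + 1.7 + 1.6 + 2.0) / 10 = 1.8500
UCL = X̄̄ + A₃·s̄ = 703.3200 + 1.628 × 1.8500 = 706.3318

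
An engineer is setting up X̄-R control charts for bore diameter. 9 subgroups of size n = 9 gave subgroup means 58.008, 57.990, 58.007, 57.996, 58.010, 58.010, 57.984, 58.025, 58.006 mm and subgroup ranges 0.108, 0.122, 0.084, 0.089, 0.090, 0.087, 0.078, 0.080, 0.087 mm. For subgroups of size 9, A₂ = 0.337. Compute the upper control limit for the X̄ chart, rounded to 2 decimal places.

58.03

X̄̄ = (58.008 + 57.990 + 58.007 + 57.996 + 58.010 + 58.010 + 57.984 + 58.025 + 58.006) / 9 = 522.0360 / 9 = 58.0040
R̄ = (0.108 + 0.122 + 0.084 + 0.089 + 0.090 + 0.087 + 0.078 + 0.080 + 0.087) / 9 = 0.8250 / 9 = 0.0917
UCL = X̄̄ + A₂·R̄ = 58.0040 + 0.337 × 0.0917 = 58.0349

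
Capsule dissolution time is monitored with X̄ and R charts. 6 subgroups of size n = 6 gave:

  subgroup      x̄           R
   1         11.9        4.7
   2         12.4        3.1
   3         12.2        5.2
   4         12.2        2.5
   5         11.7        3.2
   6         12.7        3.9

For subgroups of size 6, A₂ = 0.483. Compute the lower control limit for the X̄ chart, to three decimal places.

X̄̄ = (11.9 + 12.4 + 12.2 + 12.2 + 11.7 + 12.7) / 6 = 73.1000 / 6 = 12.1833
R̄ = (4.7 + 3.1 + 5.2 + 2.5 + 3.2 + 3.9) / 6 = 22.6000 / 6 = 3.7667
LCL = X̄̄ − A₂·R̄ = 12.1833 − 0.483 × 3.7667 = 10.3640

10.364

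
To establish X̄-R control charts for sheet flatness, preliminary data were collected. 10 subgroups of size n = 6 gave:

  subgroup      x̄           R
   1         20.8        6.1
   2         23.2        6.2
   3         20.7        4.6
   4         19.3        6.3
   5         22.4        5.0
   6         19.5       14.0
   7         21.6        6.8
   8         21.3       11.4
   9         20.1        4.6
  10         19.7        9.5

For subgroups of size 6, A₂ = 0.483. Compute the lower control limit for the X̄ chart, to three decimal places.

X̄̄ = (20.8 + 23.2 + 20.7 + 19.3 + 22.4 + 19.5 + 21.6 + 21.3 + 20.1 + 19.7) / 10 = 208.6000 / 10 = 20.8600
R̄ = (6.1 + 6.2 + 4.6 + 6.3 + 5.0 + 14.0 + 6.8 + 11.4 + 4.6 + 9.5) / 10 = 74.5000 / 10 = 7.4500
LCL = X̄̄ − A₂·R̄ = 20.8600 − 0.483 × 7.4500 = 17.2616

17.262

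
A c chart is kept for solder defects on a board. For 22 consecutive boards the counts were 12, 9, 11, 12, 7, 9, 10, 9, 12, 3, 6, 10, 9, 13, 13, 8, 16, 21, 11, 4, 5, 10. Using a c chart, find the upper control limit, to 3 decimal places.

19.487

c̄ = (12 + 9 + 11 + 12 + 7 + 9 + 10 + 9 + 12 + 3 + 6 + 10 + 9 + 13 + 13 + 8 + 16 + 21 + 11 + 4 + 5 + 10) / 22 = 220 / 22 = 10.0000
UCL = c̄ + 3√c̄ = 10.0000 + 3 × √10.0000 = 10.0000 + 3 × 3.1623 = 19.4868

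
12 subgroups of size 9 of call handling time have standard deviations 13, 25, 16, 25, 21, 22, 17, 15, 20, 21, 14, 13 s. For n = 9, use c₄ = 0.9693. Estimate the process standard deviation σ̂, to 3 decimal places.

19.086

s̄ = (13 + 25 + 16 + 25 + 21 + 22 + 17 + 15 + 20 + 21 + 14 + 13) / 12 = 18.5000
σ̂ = s̄ / c₄ = 18.5000 / 0.9693 = 19.0859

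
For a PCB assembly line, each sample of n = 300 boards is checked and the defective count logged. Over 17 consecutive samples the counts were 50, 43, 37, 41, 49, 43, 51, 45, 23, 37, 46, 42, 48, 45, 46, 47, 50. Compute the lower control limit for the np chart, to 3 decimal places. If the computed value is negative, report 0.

25.374

p̄ = Σdᵢ / (k·n) = 743 / (17 × 300) = 0.14569
LCL = np̄ − 3·√(np̄(1−p̄)) = 43.7059 − 3 × 6.1105 = 25.3743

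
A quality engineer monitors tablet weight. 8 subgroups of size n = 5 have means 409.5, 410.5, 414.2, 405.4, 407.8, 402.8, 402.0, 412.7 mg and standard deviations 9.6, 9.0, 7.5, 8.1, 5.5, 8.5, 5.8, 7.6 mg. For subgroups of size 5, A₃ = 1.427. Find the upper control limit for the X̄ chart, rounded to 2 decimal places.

X̄̄ = (409.5 + 410.5 + 414.2 + 405.4 + 407.8 + 402.8 + 402.0 + 412.7) / 8 = 408.1125
s̄ = (9.6 + 9.0 + 7.5 + 8.1 + 5.5 + 8.5 + 5.8 + 7.6) / 8 = 7.7000
UCL = X̄̄ + A₃·s̄ = 408.1125 + 1.427 × 7.7000 = 419.1004

419.10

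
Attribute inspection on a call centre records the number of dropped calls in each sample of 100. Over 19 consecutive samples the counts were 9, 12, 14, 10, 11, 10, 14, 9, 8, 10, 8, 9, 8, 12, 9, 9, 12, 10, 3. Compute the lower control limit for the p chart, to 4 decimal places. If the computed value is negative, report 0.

p̄ = Σdᵢ / (k·n) = 187 / (19 × 100) = 0.09842
LCL = p̄ − 3·√(p̄(1−p̄)/n) = 0.09842 − 3 × 0.02979 = 0.00906

0.0091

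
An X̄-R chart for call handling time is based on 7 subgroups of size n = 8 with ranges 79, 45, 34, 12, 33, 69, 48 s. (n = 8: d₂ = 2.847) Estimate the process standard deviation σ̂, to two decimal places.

16.06

R̄ = (79 + 45 + 34 + 12 + 33 + 69 + 48) / 7 = 45.7143
σ̂ = R̄ / d₂ = 45.7143 / 2.847 = 16.0570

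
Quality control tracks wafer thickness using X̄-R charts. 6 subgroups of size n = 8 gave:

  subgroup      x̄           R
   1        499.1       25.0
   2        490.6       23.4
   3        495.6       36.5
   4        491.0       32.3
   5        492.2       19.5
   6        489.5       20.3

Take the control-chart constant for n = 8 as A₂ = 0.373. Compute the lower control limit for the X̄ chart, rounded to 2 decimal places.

483.24

X̄̄ = (499.1 + 490.6 + 495.6 + 491.0 + 492.2 + 489.5) / 6 = 2958.0000 / 6 = 493.0000
R̄ = (25.0 + 23.4 + 36.5 + 32.3 + 19.5 + 20.3) / 6 = 157.0000 / 6 = 26.1667
LCL = X̄̄ − A₂·R̄ = 493.0000 − 0.373 × 26.1667 = 483.2398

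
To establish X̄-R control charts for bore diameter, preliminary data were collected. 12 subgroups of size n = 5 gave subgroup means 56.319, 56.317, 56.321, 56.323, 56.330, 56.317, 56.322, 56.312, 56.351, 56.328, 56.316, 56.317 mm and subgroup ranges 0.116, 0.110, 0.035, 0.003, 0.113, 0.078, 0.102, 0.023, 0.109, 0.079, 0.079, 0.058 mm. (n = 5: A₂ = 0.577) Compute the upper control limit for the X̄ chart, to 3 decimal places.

56.366

X̄̄ = (56.319 + 56.317 + 56.321 + 56.323 + 56.330 + 56.317 + 56.322 + 56.312 + 56.351 + 56.328 + 56.316 + 56.317) / 12 = 675.8730 / 12 = 56.3228
R̄ = (0.116 + 0.110 + 0.035 + 0.003 + 0.113 + 0.078 + 0.102 + 0.023 + 0.109 + 0.079 + 0.079 + 0.058) / 12 = 0.9050 / 12 = 0.0754
UCL = X̄̄ + A₂·R̄ = 56.3228 + 0.577 × 0.0754 = 56.3663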